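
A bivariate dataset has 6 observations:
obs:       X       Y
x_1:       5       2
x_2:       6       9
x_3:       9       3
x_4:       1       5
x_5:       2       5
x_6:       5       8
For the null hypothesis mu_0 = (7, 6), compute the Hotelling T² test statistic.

Step 1 — sample mean vector:
  mean(X) = (5 + 6 + 9 + 1 + 2 + 5) / 6 = 28/6 = 4.6667
  mean(Y) = (2 + 9 + 3 + 5 + 5 + 8) / 6 = 32/6 = 5.3333
  x̄ = (4.6667, 5.3333),  deviation x̄ - mu_0 = (4.6667, 5.3333) - (7, 6) = (-2.3333, -0.6667).

Step 2 — sample covariance matrix, S[i,j] = (1/(n-1)) · Σ_k (x_{k,i} - mean_i) · (x_{k,j} - mean_j), divisor n-1 = 5:
  S[X,X] = ((0.3333)·(0.3333) + (1.3333)·(1.3333) + (4.3333)·(4.3333) + (-3.6667)·(-3.6667) + (-2.6667)·(-2.6667) + (0.3333)·(0.3333)) / 5 = 41.3333/5 = 8.2667
  S[X,Y] = ((0.3333)·(-3.3333) + (1.3333)·(3.6667) + (4.3333)·(-2.3333) + (-3.6667)·(-0.3333) + (-2.6667)·(-0.3333) + (0.3333)·(2.6667)) / 5 = -3.3333/5 = -0.6667
  S[Y,Y] = ((-3.3333)·(-3.3333) + (3.6667)·(3.6667) + (-2.3333)·(-2.3333) + (-0.3333)·(-0.3333) + (-0.3333)·(-0.3333) + (2.6667)·(2.6667)) / 5 = 37.3333/5 = 7.4667
  S = [[8.2667, -0.6667],
 [-0.6667, 7.4667]].

Step 3 — invert S. det(S) = 8.2667·7.4667 - (-0.6667)² = 61.28.
  S^{-1} = (1/det) · [[d, -b], [-b, a]] = [[0.1218, 0.0109],
 [0.0109, 0.1349]].

Step 4 — quadratic form (x̄ - mu_0)^T · S^{-1} · (x̄ - mu_0):
  S^{-1} · (x̄ - mu_0) = (-0.2916, -0.1153),
  (x̄ - mu_0)^T · [...] = (-2.3333)·(-0.2916) + (-0.6667)·(-0.1153) = 0.7572.

Step 5 — scale by n: T² = 6 · 0.7572 = 4.5431.

T² ≈ 4.5431


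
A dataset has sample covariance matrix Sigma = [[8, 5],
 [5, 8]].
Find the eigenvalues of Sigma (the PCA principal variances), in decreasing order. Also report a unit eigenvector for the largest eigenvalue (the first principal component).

Step 1 — characteristic polynomial of 2×2 Sigma:
  det(Sigma - λI) = λ² - trace · λ + det = 0.
  trace = 8 + 8 = 16, det = 8·8 - (5)² = 39.
Step 2 — discriminant:
  Δ = trace² - 4·det = 256 - 156 = 100.
Step 3 — eigenvalues:
  λ = (trace ± √Δ)/2 = (16 ± 10)/2,
  λ_1 = 13,  λ_2 = 3.

Step 4 — unit eigenvector for λ_1: solve (Sigma - λ_1 I)v = 0. First row:
  (8 - 13)·v_x + (5)·v_y = 0, i.e. (-5)·v_x + (5)·v_y = 0,
  so v ∝ (b, λ_1 - a) = (5, 5) = u.
  ||u|| = √((5)² + (5)²) = √(50) ≈ 7.0711,
  v_1 = u/||u|| ≈ (0.7071, 0.7071) (||v_1|| = 1).

λ_1 = 13,  λ_2 = 3;  v_1 ≈ (0.7071, 0.7071)


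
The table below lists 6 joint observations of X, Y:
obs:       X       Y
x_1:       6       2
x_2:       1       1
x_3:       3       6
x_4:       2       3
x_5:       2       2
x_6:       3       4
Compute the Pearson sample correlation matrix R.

Step 1 — column means:
  mean(X) = (6 + 1 + 3 + 2 + 2 + 3) / 6 = 17/6 = 2.8333
  mean(Y) = (2 + 1 + 6 + 3 + 2 + 4) / 6 = 18/6 = 3

Step 2 — sample variances and covariances s[i,j] = (1/(n-1)) · Σ_k (x_{k,i} - mean_i) · (x_{k,j} - mean_j), with n-1 = 5:
  s[X,X] = ((3.1667)·(3.1667) + (-1.8333)·(-1.8333) + (0.1667)·(0.1667) + (-0.8333)·(-0.8333) + (-0.8333)·(-0.8333) + (0.1667)·(0.1667)) / 5 = 14.8333/5 = 2.9667
  s[X,Y] = ((3.1667)·(-1) + (-1.8333)·(-2) + (0.1667)·(3) + (-0.8333)·(0) + (-0.8333)·(-1) + (0.1667)·(1)) / 5 = 2/5 = 0.4
  s[Y,Y] = ((-1)·(-1) + (-2)·(-2) + (3)·(3) + (0)·(0) + (-1)·(-1) + (1)·(1)) / 5 = 16/5 = 3.2
  Sample standard deviations s_i = √(s[i,i]):
  s(X) = √(2.9667) = 1.7224
  s(Y) = √(3.2) = 1.7889

Step 3 — r_{ij} = s_{ij} / (s_i · s_j):
  r[X,X] = 1 (diagonal).
  r[X,Y] = 0.4 / (1.7224 · 1.7889) = 0.4 / 3.0811 = 0.1298
  r[Y,Y] = 1 (diagonal).

R is symmetric with unit diagonal. Assembling:

R = [[1, 0.1298],
 [0.1298, 1]]


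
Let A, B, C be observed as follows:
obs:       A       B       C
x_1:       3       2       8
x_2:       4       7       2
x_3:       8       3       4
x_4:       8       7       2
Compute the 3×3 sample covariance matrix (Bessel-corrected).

Step 1 — column means:
  mean(A) = (3 + 4 + 8 + 8) / 4 = 23/4 = 5.75
  mean(B) = (2 + 7 + 3 + 7) / 4 = 19/4 = 4.75
  mean(C) = (8 + 2 + 4 + 2) / 4 = 16/4 = 4

Step 2 — sample covariance S[i,j] = (1/(n-1)) · Σ_k (x_{k,i} - mean_i) · (x_{k,j} - mean_j), with n-1 = 3.
  S[A,A] = ((-2.75)·(-2.75) + (-1.75)·(-1.75) + (2.25)·(2.25) + (2.25)·(2.25)) / 3 = 20.75/3 = 6.9167
  S[A,B] = ((-2.75)·(-2.75) + (-1.75)·(2.25) + (2.25)·(-1.75) + (2.25)·(2.25)) / 3 = 4.75/3 = 1.5833
  S[A,C] = ((-2.75)·(4) + (-1.75)·(-2) + (2.25)·(0) + (2.25)·(-2)) / 3 = -12/3 = -4
  S[B,B] = ((-2.75)·(-2.75) + (2.25)·(2.25) + (-1.75)·(-1.75) + (2.25)·(2.25)) / 3 = 20.75/3 = 6.9167
  S[B,C] = ((-2.75)·(4) + (2.25)·(-2) + (-1.75)·(0) + (2.25)·(-2)) / 3 = -20/3 = -6.6667
  S[C,C] = ((4)·(4) + (-2)·(-2) + (0)·(0) + (-2)·(-2)) / 3 = 24/3 = 8

S is symmetric (S[j,i] = S[i,j]). Assembling:

S = [[6.9167, 1.5833, -4],
 [1.5833, 6.9167, -6.6667],
 [-4, -6.6667, 8]]


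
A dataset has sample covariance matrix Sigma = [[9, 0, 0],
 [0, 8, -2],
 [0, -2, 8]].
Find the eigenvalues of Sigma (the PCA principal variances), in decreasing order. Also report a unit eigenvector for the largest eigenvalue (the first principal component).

Step 1 — characteristic polynomial p(λ) = det(λI - Sigma) = λ³ - tr·λ² + c_1·λ - det, where tr = trace, c_1 = sum of the principal 2×2 minors, det = det(Sigma):
  tr = 9 + 8 + 8 = 25,
  c_1 = (9·8 - (0)²) + (9·8 - (0)²) + (8·8 - (-2)²) = 72 + 72 + 60 = 204,
  det = 9·(8·8 - (-2)²) - (0)·((0)·8 - (-2)·(0)) + (0)·((0)·(-2) - 8·(0)) = 9·(60) - (0)·(0) + (0)·(0) = 540.
  So p(λ) = λ³ - 25λ² + 204λ - 540.
Step 2 — look for an integer root (rational root theorem: any rational root is an integer divisor of 540). Testing λ = 6:
  p(6) = 216 - 900 + 1224 - 540 = 0  ✓
  Dividing out (λ - 6): p(λ) = (λ - 6)(λ² - 19λ + 90).
Step 3 — remaining eigenvalues from the quadratic λ² - 19λ + 90 = 0:
  Δ = 19² - 4·90 = 361 - 360 = 1,  λ = (19 ± √1)/2 = (19 ± 1)/2 = 10 or 9.
  Sorted: λ_1 = 10,  λ_2 = 9,  λ_3 = 6  (check: sum = 25 = tr ✓).

Step 4 — unit eigenvector for λ_1 = 10: v spans the null space of (Sigma - λ_1 I), whose rows are
  r_1 = (-1, 0, 0),  r_2 = (0, -2, -2),  r_3 = (0, -2, -2).
  v is orthogonal to every row, so take v ∝ r_1 × r_2 = ((0)·(-2) - (0)·(-2), (0)·(0) - (-1)·(-2), (-1)·(-2) - (0)·(0)) = (0, -2, 2).
  Rescale (divide by 2; multiply by -1 so the first nonzero entry is positive): u = (0, 1, -1).
  ||u|| = √((0)² + (1)² + (-1)²) = √(2) ≈ 1.4142,  v_1 = u/||u|| ≈ (0, 0.7071, -0.7071) (||v_1|| = 1).

λ_1 = 10,  λ_2 = 9,  λ_3 = 6;  v_1 ≈ (0, 0.7071, -0.7071)


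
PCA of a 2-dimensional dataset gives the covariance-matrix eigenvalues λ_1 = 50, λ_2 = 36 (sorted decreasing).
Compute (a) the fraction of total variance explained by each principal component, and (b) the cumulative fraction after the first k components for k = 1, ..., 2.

Step 1 — total variance = trace(Sigma) = Σ λ_i = 50 + 36 = 86.

Step 2 — fraction explained by component i = λ_i / Σ λ:
  PC1: 50/86 = 0.5814
  PC2: 36/86 = 0.4186

Step 3 — cumulative fraction after k components = (λ_1 + ... + λ_k) / Σ λ:
  k = 1: 50/86 = 0.5814
  k = 2: (50 + 36)/86 = 86/86 = 1

Summary (fraction, with percent):

explained: PC1 0.5814 (58.14%), PC2 0.4186 (41.86%);  cumulative: 0.5814, 1


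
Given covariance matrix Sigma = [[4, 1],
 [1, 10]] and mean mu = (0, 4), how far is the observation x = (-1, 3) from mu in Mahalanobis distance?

Step 1 — centre the observation: (x - mu) = (-1, -1).

Step 2 — invert Sigma. det(Sigma) = 4·10 - (1)² = 39.
  Sigma^{-1} = (1/det) · [[d, -b], [-b, a]] = [[0.2564, -0.0256],
 [-0.0256, 0.1026]].

Step 3 — form the quadratic (x - mu)^T · Sigma^{-1} · (x - mu):
  Sigma^{-1} · (x - mu) = (-0.2308, -0.0769).
  (x - mu)^T · [Sigma^{-1} · (x - mu)] = (-1)·(-0.2308) + (-1)·(-0.0769) = 0.3077.

Step 4 — take square root: d = √(0.3077) ≈ 0.5547.

d(x, mu) = √(0.3077) ≈ 0.5547


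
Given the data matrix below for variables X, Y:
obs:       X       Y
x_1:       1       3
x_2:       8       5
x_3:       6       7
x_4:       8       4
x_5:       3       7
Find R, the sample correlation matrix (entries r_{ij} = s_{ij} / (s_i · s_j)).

Step 1 — column means:
  mean(X) = (1 + 8 + 6 + 8 + 3) / 5 = 26/5 = 5.2
  mean(Y) = (3 + 5 + 7 + 4 + 7) / 5 = 26/5 = 5.2

Step 2 — sample variances and covariances s[i,j] = (1/(n-1)) · Σ_k (x_{k,i} - mean_i) · (x_{k,j} - mean_j), with n-1 = 4:
  s[X,X] = ((-4.2)·(-4.2) + (2.8)·(2.8) + (0.8)·(0.8) + (2.8)·(2.8) + (-2.2)·(-2.2)) / 4 = 38.8/4 = 9.7
  s[X,Y] = ((-4.2)·(-2.2) + (2.8)·(-0.2) + (0.8)·(1.8) + (2.8)·(-1.2) + (-2.2)·(1.8)) / 4 = 2.8/4 = 0.7
  s[Y,Y] = ((-2.2)·(-2.2) + (-0.2)·(-0.2) + (1.8)·(1.8) + (-1.2)·(-1.2) + (1.8)·(1.8)) / 4 = 12.8/4 = 3.2
  Sample standard deviations s_i = √(s[i,i]):
  s(X) = √(9.7) = 3.1145
  s(Y) = √(3.2) = 1.7889

Step 3 — r_{ij} = s_{ij} / (s_i · s_j):
  r[X,X] = 1 (diagonal).
  r[X,Y] = 0.7 / (3.1145 · 1.7889) = 0.7 / 5.5714 = 0.1256
  r[Y,Y] = 1 (diagonal).

R is symmetric with unit diagonal. Assembling:

R = [[1, 0.1256],
 [0.1256, 1]]


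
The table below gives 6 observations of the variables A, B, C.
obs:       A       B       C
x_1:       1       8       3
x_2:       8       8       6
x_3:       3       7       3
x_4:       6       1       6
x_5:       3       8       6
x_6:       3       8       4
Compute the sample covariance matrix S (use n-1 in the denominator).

Step 1 — column means:
  mean(A) = (1 + 8 + 3 + 6 + 3 + 3) / 6 = 24/6 = 4
  mean(B) = (8 + 8 + 7 + 1 + 8 + 8) / 6 = 40/6 = 6.6667
  mean(C) = (3 + 6 + 3 + 6 + 6 + 4) / 6 = 28/6 = 4.6667

Step 2 — sample covariance S[i,j] = (1/(n-1)) · Σ_k (x_{k,i} - mean_i) · (x_{k,j} - mean_j), with n-1 = 5.
  S[A,A] = ((-3)·(-3) + (4)·(4) + (-1)·(-1) + (2)·(2) + (-1)·(-1) + (-1)·(-1)) / 5 = 32/5 = 6.4
  S[A,B] = ((-3)·(1.3333) + (4)·(1.3333) + (-1)·(0.3333) + (2)·(-5.6667) + (-1)·(1.3333) + (-1)·(1.3333)) / 5 = -13/5 = -2.6
  S[A,C] = ((-3)·(-1.6667) + (4)·(1.3333) + (-1)·(-1.6667) + (2)·(1.3333) + (-1)·(1.3333) + (-1)·(-0.6667)) / 5 = 14/5 = 2.8
  S[B,B] = ((1.3333)·(1.3333) + (1.3333)·(1.3333) + (0.3333)·(0.3333) + (-5.6667)·(-5.6667) + (1.3333)·(1.3333) + (1.3333)·(1.3333)) / 5 = 39.3333/5 = 7.8667
  S[B,C] = ((1.3333)·(-1.6667) + (1.3333)·(1.3333) + (0.3333)·(-1.6667) + (-5.6667)·(1.3333) + (1.3333)·(1.3333) + (1.3333)·(-0.6667)) / 5 = -7.6667/5 = -1.5333
  S[C,C] = ((-1.6667)·(-1.6667) + (1.3333)·(1.3333) + (-1.6667)·(-1.6667) + (1.3333)·(1.3333) + (1.3333)·(1.3333) + (-0.6667)·(-0.6667)) / 5 = 11.3333/5 = 2.2667

S is symmetric (S[j,i] = S[i,j]). Assembling:

S = [[6.4, -2.6, 2.8],
 [-2.6, 7.8667, -1.5333],
 [2.8, -1.5333, 2.2667]]


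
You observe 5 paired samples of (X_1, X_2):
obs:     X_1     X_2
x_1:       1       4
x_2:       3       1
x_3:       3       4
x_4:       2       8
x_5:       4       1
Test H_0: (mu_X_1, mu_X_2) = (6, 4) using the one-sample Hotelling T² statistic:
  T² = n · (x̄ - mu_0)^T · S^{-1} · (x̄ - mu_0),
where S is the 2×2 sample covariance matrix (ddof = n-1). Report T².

Step 1 — sample mean vector:
  mean(X_1) = (1 + 3 + 3 + 2 + 4) / 5 = 13/5 = 2.6
  mean(X_2) = (4 + 1 + 4 + 8 + 1) / 5 = 18/5 = 3.6
  x̄ = (2.6, 3.6),  deviation x̄ - mu_0 = (2.6, 3.6) - (6, 4) = (-3.4, -0.4).

Step 2 — sample covariance matrix, S[i,j] = (1/(n-1)) · Σ_k (x_{k,i} - mean_i) · (x_{k,j} - mean_j), divisor n-1 = 4:
  S[X_1,X_1] = ((-1.6)·(-1.6) + (0.4)·(0.4) + (0.4)·(0.4) + (-0.6)·(-0.6) + (1.4)·(1.4)) / 4 = 5.2/4 = 1.3
  S[X_1,X_2] = ((-1.6)·(0.4) + (0.4)·(-2.6) + (0.4)·(0.4) + (-0.6)·(4.4) + (1.4)·(-2.6)) / 4 = -7.8/4 = -1.95
  S[X_2,X_2] = ((0.4)·(0.4) + (-2.6)·(-2.6) + (0.4)·(0.4) + (4.4)·(4.4) + (-2.6)·(-2.6)) / 4 = 33.2/4 = 8.3
  S = [[1.3, -1.95],
 [-1.95, 8.3]].

Step 3 — invert S. det(S) = 1.3·8.3 - (-1.95)² = 6.9875.
  S^{-1} = (1/det) · [[d, -b], [-b, a]] = [[1.1878, 0.2791],
 [0.2791, 0.186]].

Step 4 — quadratic form (x̄ - mu_0)^T · S^{-1} · (x̄ - mu_0):
  S^{-1} · (x̄ - mu_0) = (-4.1503, -1.0233),
  (x̄ - mu_0)^T · [...] = (-3.4)·(-4.1503) + (-0.4)·(-1.0233) = 14.5202.

Step 5 — scale by n: T² = 5 · 14.5202 = 72.6011.

T² ≈ 72.6011


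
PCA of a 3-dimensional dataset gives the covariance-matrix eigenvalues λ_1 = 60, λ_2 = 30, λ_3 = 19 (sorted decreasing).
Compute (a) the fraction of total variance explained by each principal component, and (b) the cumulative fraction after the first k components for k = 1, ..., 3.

Step 1 — total variance = trace(Sigma) = Σ λ_i = 60 + 30 + 19 = 109.

Step 2 — fraction explained by component i = λ_i / Σ λ:
  PC1: 60/109 = 0.5505
  PC2: 30/109 = 0.2752
  PC3: 19/109 = 0.1743

Step 3 — cumulative fraction after k components = (λ_1 + ... + λ_k) / Σ λ:
  k = 1: 60/109 = 0.5505
  k = 2: (60 + 30)/109 = 90/109 = 0.8257
  k = 3: (60 + 30 + 19)/109 = 109/109 = 1

Summary (fraction, with percent):

explained: PC1 0.5505 (55.05%), PC2 0.2752 (27.52%), PC3 0.1743 (17.43%);  cumulative: 0.5505, 0.8257, 1


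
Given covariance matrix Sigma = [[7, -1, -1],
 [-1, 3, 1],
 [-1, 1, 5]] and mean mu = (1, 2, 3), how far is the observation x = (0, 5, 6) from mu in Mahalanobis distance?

Step 1 — centre the observation: (x - mu) = (-1, 3, 3).

Step 2 — invert Sigma (cofactor / det for 3×3, or solve directly):
  Sigma^{-1} = [[0.1522, 0.0435, 0.0217],
 [0.0435, 0.3696, -0.0652],
 [0.0217, -0.0652, 0.2174]].

Step 3 — form the quadratic (x - mu)^T · Sigma^{-1} · (x - mu):
  Sigma^{-1} · (x - mu) = (0.0435, 0.8696, 0.4348).
  (x - mu)^T · [Sigma^{-1} · (x - mu)] = (-1)·(0.0435) + (3)·(0.8696) + (3)·(0.4348) = 3.8696.

Step 4 — take square root: d = √(3.8696) ≈ 1.9671.

d(x, mu) = √(3.8696) ≈ 1.9671


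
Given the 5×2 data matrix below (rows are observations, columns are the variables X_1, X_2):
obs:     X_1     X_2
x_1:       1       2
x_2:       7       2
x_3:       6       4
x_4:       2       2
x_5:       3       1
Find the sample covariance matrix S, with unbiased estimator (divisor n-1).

Step 1 — column means:
  mean(X_1) = (1 + 7 + 6 + 2 + 3) / 5 = 19/5 = 3.8
  mean(X_2) = (2 + 2 + 4 + 2 + 1) / 5 = 11/5 = 2.2

Step 2 — sample covariance S[i,j] = (1/(n-1)) · Σ_k (x_{k,i} - mean_i) · (x_{k,j} - mean_j), with n-1 = 4.
  S[X_1,X_1] = ((-2.8)·(-2.8) + (3.2)·(3.2) + (2.2)·(2.2) + (-1.8)·(-1.8) + (-0.8)·(-0.8)) / 4 = 26.8/4 = 6.7
  S[X_1,X_2] = ((-2.8)·(-0.2) + (3.2)·(-0.2) + (2.2)·(1.8) + (-1.8)·(-0.2) + (-0.8)·(-1.2)) / 4 = 5.2/4 = 1.3
  S[X_2,X_2] = ((-0.2)·(-0.2) + (-0.2)·(-0.2) + (1.8)·(1.8) + (-0.2)·(-0.2) + (-1.2)·(-1.2)) / 4 = 4.8/4 = 1.2

S is symmetric (S[j,i] = S[i,j]). Assembling:

S = [[6.7, 1.3],
 [1.3, 1.2]]


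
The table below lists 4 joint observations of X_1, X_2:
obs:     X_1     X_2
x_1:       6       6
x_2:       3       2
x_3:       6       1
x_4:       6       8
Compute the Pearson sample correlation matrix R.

Step 1 — column means:
  mean(X_1) = (6 + 3 + 6 + 6) / 4 = 21/4 = 5.25
  mean(X_2) = (6 + 2 + 1 + 8) / 4 = 17/4 = 4.25

Step 2 — sample variances and covariances s[i,j] = (1/(n-1)) · Σ_k (x_{k,i} - mean_i) · (x_{k,j} - mean_j), with n-1 = 3:
  s[X_1,X_1] = ((0.75)·(0.75) + (-2.25)·(-2.25) + (0.75)·(0.75) + (0.75)·(0.75)) / 3 = 6.75/3 = 2.25
  s[X_1,X_2] = ((0.75)·(1.75) + (-2.25)·(-2.25) + (0.75)·(-3.25) + (0.75)·(3.75)) / 3 = 6.75/3 = 2.25
  s[X_2,X_2] = ((1.75)·(1.75) + (-2.25)·(-2.25) + (-3.25)·(-3.25) + (3.75)·(3.75)) / 3 = 32.75/3 = 10.9167
  Sample standard deviations s_i = √(s[i,i]):
  s(X_1) = √(2.25) = 1.5
  s(X_2) = √(10.9167) = 3.304

Step 3 — r_{ij} = s_{ij} / (s_i · s_j):
  r[X_1,X_1] = 1 (diagonal).
  r[X_1,X_2] = 2.25 / (1.5 · 3.304) = 2.25 / 4.9561 = 0.454
  r[X_2,X_2] = 1 (diagonal).

R is symmetric with unit diagonal. Assembling:

R = [[1, 0.454],
 [0.454, 1]]


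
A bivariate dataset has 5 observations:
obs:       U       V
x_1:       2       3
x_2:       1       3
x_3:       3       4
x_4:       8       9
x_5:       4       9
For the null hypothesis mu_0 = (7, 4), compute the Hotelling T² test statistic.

Step 1 — sample mean vector:
  mean(U) = (2 + 1 + 3 + 8 + 4) / 5 = 18/5 = 3.6
  mean(V) = (3 + 3 + 4 + 9 + 9) / 5 = 28/5 = 5.6
  x̄ = (3.6, 5.6),  deviation x̄ - mu_0 = (3.6, 5.6) - (7, 4) = (-3.4, 1.6).

Step 2 — sample covariance matrix, S[i,j] = (1/(n-1)) · Σ_k (x_{k,i} - mean_i) · (x_{k,j} - mean_j), divisor n-1 = 4:
  S[U,U] = ((-1.6)·(-1.6) + (-2.6)·(-2.6) + (-0.6)·(-0.6) + (4.4)·(4.4) + (0.4)·(0.4)) / 4 = 29.2/4 = 7.3
  S[U,V] = ((-1.6)·(-2.6) + (-2.6)·(-2.6) + (-0.6)·(-1.6) + (4.4)·(3.4) + (0.4)·(3.4)) / 4 = 28.2/4 = 7.05
  S[V,V] = ((-2.6)·(-2.6) + (-2.6)·(-2.6) + (-1.6)·(-1.6) + (3.4)·(3.4) + (3.4)·(3.4)) / 4 = 39.2/4 = 9.8
  S = [[7.3, 7.05],
 [7.05, 9.8]].

Step 3 — invert S. det(S) = 7.3·9.8 - (7.05)² = 21.8375.
  S^{-1} = (1/det) · [[d, -b], [-b, a]] = [[0.4488, -0.3228],
 [-0.3228, 0.3343]].

Step 4 — quadratic form (x̄ - mu_0)^T · S^{-1} · (x̄ - mu_0):
  S^{-1} · (x̄ - mu_0) = (-2.0424, 1.6325),
  (x̄ - mu_0)^T · [...] = (-3.4)·(-2.0424) + (1.6)·(1.6325) = 9.556.

Step 5 — scale by n: T² = 5 · 9.556 = 47.7802.

T² ≈ 47.7802


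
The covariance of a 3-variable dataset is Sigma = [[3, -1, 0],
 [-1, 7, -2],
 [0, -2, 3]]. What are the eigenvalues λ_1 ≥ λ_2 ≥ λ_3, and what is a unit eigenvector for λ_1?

Step 1 — characteristic polynomial p(λ) = det(λI - Sigma) = λ³ - tr·λ² + c_1·λ - det, where tr = trace, c_1 = sum of the principal 2×2 minors, det = det(Sigma):
  tr = 3 + 7 + 3 = 13,
  c_1 = (3·7 - (-1)²) + (3·3 - (0)²) + (7·3 - (-2)²) = 20 + 9 + 17 = 46,
  det = 3·(7·3 - (-2)²) - (-1)·((-1)·3 - (-2)·(0)) + (0)·((-1)·(-2) - 7·(0)) = 3·(17) - (-1)·(-3) + (0)·(2) = 48.
  So p(λ) = λ³ - 13λ² + 46λ - 48.
Step 2 — look for an integer root (rational root theorem: any rational root is an integer divisor of 48). Testing λ = 2:
  p(2) = 8 - 52 + 92 - 48 = 0  ✓
  Dividing out (λ - 2): p(λ) = (λ - 2)(λ² - 11λ + 24).
Step 3 — remaining eigenvalues from the quadratic λ² - 11λ + 24 = 0:
  Δ = 11² - 4·24 = 121 - 96 = 25,  λ = (11 ± √25)/2 = (11 ± 5)/2 = 8 or 3.
  Sorted: λ_1 = 8,  λ_2 = 3,  λ_3 = 2  (check: sum = 13 = tr ✓).

Step 4 — unit eigenvector for λ_1 = 8: v spans the null space of (Sigma - λ_1 I), whose rows are
  r_1 = (-5, -1, 0),  r_2 = (-1, -1, -2),  r_3 = (0, -2, -5).
  v is orthogonal to every row, so take v ∝ r_1 × r_2 = ((-1)·(-2) - (0)·(-1), (0)·(-1) - (-5)·(-2), (-5)·(-1) - (-1)·(-1)) = (2, -10, 4).
  Rescale (divide by 2): u = (1, -5, 2).
  ||u|| = √((1)² + (-5)² + (2)²) = √(30) ≈ 5.4772,  v_1 = u/||u|| ≈ (0.1826, -0.9129, 0.3651) (||v_1|| = 1).

λ_1 = 8,  λ_2 = 3,  λ_3 = 2;  v_1 ≈ (0.1826, -0.9129, 0.3651)


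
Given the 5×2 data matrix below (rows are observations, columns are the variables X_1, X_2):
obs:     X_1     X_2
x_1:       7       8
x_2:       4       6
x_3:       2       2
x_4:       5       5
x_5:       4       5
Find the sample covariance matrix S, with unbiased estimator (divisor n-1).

Step 1 — column means:
  mean(X_1) = (7 + 4 + 2 + 5 + 4) / 5 = 22/5 = 4.4
  mean(X_2) = (8 + 6 + 2 + 5 + 5) / 5 = 26/5 = 5.2

Step 2 — sample covariance S[i,j] = (1/(n-1)) · Σ_k (x_{k,i} - mean_i) · (x_{k,j} - mean_j), with n-1 = 4.
  S[X_1,X_1] = ((2.6)·(2.6) + (-0.4)·(-0.4) + (-2.4)·(-2.4) + (0.6)·(0.6) + (-0.4)·(-0.4)) / 4 = 13.2/4 = 3.3
  S[X_1,X_2] = ((2.6)·(2.8) + (-0.4)·(0.8) + (-2.4)·(-3.2) + (0.6)·(-0.2) + (-0.4)·(-0.2)) / 4 = 14.6/4 = 3.65
  S[X_2,X_2] = ((2.8)·(2.8) + (0.8)·(0.8) + (-3.2)·(-3.2) + (-0.2)·(-0.2) + (-0.2)·(-0.2)) / 4 = 18.8/4 = 4.7

S is symmetric (S[j,i] = S[i,j]). Assembling:

S = [[3.3, 3.65],
 [3.65, 4.7]]


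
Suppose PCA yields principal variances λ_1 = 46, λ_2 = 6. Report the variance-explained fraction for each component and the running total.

Step 1 — total variance = trace(Sigma) = Σ λ_i = 46 + 6 = 52.

Step 2 — fraction explained by component i = λ_i / Σ λ:
  PC1: 46/52 = 0.8846
  PC2: 6/52 = 0.1154

Step 3 — cumulative fraction after k components = (λ_1 + ... + λ_k) / Σ λ:
  k = 1: 46/52 = 0.8846
  k = 2: (46 + 6)/52 = 52/52 = 1

Summary (fraction, with percent):

explained: PC1 0.8846 (88.46%), PC2 0.1154 (11.54%);  cumulative: 0.8846, 1


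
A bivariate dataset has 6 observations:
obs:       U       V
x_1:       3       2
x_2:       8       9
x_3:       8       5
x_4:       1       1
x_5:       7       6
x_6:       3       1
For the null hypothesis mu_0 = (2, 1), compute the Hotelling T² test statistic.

Step 1 — sample mean vector:
  mean(U) = (3 + 8 + 8 + 1 + 7 + 3) / 6 = 30/6 = 5
  mean(V) = (2 + 9 + 5 + 1 + 6 + 1) / 6 = 24/6 = 4
  x̄ = (5, 4),  deviation x̄ - mu_0 = (5, 4) - (2, 1) = (3, 3).

Step 2 — sample covariance matrix, S[i,j] = (1/(n-1)) · Σ_k (x_{k,i} - mean_i) · (x_{k,j} - mean_j), divisor n-1 = 5:
  S[U,U] = ((-2)·(-2) + (3)·(3) + (3)·(3) + (-4)·(-4) + (2)·(2) + (-2)·(-2)) / 5 = 46/5 = 9.2
  S[U,V] = ((-2)·(-2) + (3)·(5) + (3)·(1) + (-4)·(-3) + (2)·(2) + (-2)·(-3)) / 5 = 44/5 = 8.8
  S[V,V] = ((-2)·(-2) + (5)·(5) + (1)·(1) + (-3)·(-3) + (2)·(2) + (-3)·(-3)) / 5 = 52/5 = 10.4
  S = [[9.2, 8.8],
 [8.8, 10.4]].

Step 3 — invert S. det(S) = 9.2·10.4 - (8.8)² = 18.24.
  S^{-1} = (1/det) · [[d, -b], [-b, a]] = [[0.5702, -0.4825],
 [-0.4825, 0.5044]].

Step 4 — quadratic form (x̄ - mu_0)^T · S^{-1} · (x̄ - mu_0):
  S^{-1} · (x̄ - mu_0) = (0.2632, 0.0658),
  (x̄ - mu_0)^T · [...] = (3)·(0.2632) + (3)·(0.0658) = 0.9868.

Step 5 — scale by n: T² = 6 · 0.9868 = 5.9211.

T² ≈ 5.9211


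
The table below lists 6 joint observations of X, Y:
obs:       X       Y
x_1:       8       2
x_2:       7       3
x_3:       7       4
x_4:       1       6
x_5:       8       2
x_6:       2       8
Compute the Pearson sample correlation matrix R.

Step 1 — column means:
  mean(X) = (8 + 7 + 7 + 1 + 8 + 2) / 6 = 33/6 = 5.5
  mean(Y) = (2 + 3 + 4 + 6 + 2 + 8) / 6 = 25/6 = 4.1667

Step 2 — sample variances and covariances s[i,j] = (1/(n-1)) · Σ_k (x_{k,i} - mean_i) · (x_{k,j} - mean_j), with n-1 = 5:
  s[X,X] = ((2.5)·(2.5) + (1.5)·(1.5) + (1.5)·(1.5) + (-4.5)·(-4.5) + (2.5)·(2.5) + (-3.5)·(-3.5)) / 5 = 49.5/5 = 9.9
  s[X,Y] = ((2.5)·(-2.1667) + (1.5)·(-1.1667) + (1.5)·(-0.1667) + (-4.5)·(1.8333) + (2.5)·(-2.1667) + (-3.5)·(3.8333)) / 5 = -34.5/5 = -6.9
  s[Y,Y] = ((-2.1667)·(-2.1667) + (-1.1667)·(-1.1667) + (-0.1667)·(-0.1667) + (1.8333)·(1.8333) + (-2.1667)·(-2.1667) + (3.8333)·(3.8333)) / 5 = 28.8333/5 = 5.7667
  Sample standard deviations s_i = √(s[i,i]):
  s(X) = √(9.9) = 3.1464
  s(Y) = √(5.7667) = 2.4014

Step 3 — r_{ij} = s_{ij} / (s_i · s_j):
  r[X,X] = 1 (diagonal).
  r[X,Y] = -6.9 / (3.1464 · 2.4014) = -6.9 / 7.5558 = -0.9132
  r[Y,Y] = 1 (diagonal).

R is symmetric with unit diagonal. Assembling:

R = [[1, -0.9132],
 [-0.9132, 1]]


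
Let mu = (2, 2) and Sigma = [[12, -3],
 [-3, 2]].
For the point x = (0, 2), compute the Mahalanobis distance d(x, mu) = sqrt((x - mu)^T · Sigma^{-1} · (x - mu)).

Step 1 — centre the observation: (x - mu) = (-2, 0).

Step 2 — invert Sigma. det(Sigma) = 12·2 - (-3)² = 15.
  Sigma^{-1} = (1/det) · [[d, -b], [-b, a]] = [[0.1333, 0.2],
 [0.2, 0.8]].

Step 3 — form the quadratic (x - mu)^T · Sigma^{-1} · (x - mu):
  Sigma^{-1} · (x - mu) = (-0.2667, -0.4).
  (x - mu)^T · [Sigma^{-1} · (x - mu)] = (-2)·(-0.2667) + (0)·(-0.4) = 0.5333.

Step 4 — take square root: d = √(0.5333) ≈ 0.7303.

d(x, mu) = √(0.5333) ≈ 0.7303


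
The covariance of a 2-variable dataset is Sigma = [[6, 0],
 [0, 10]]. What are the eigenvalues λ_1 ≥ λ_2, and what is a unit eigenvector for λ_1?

Step 1 — characteristic polynomial of 2×2 Sigma:
  det(Sigma - λI) = λ² - trace · λ + det = 0.
  trace = 6 + 10 = 16, det = 6·10 - (0)² = 60.
Step 2 — discriminant:
  Δ = trace² - 4·det = 256 - 240 = 16.
Step 3 — eigenvalues:
  λ = (trace ± √Δ)/2 = (16 ± 4)/2,
  λ_1 = 10,  λ_2 = 6.

Step 4 — unit eigenvector for λ_1: Sigma is diagonal, so its eigenvectors are the coordinate axes. λ_1 = 10 is the diagonal entry on the second coordinate axis, hence
  v_1 = (0, 1) (||v_1|| = 1).

λ_1 = 10,  λ_2 = 6;  v_1 ≈ (0, 1)


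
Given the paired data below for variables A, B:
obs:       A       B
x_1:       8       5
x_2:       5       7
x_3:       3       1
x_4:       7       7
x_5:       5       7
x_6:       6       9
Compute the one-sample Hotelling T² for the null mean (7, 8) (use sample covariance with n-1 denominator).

Step 1 — sample mean vector:
  mean(A) = (8 + 5 + 3 + 7 + 5 + 6) / 6 = 34/6 = 5.6667
  mean(B) = (5 + 7 + 1 + 7 + 7 + 9) / 6 = 36/6 = 6
  x̄ = (5.6667, 6),  deviation x̄ - mu_0 = (5.6667, 6) - (7, 8) = (-1.3333, -2).

Step 2 — sample covariance matrix, S[i,j] = (1/(n-1)) · Σ_k (x_{k,i} - mean_i) · (x_{k,j} - mean_j), divisor n-1 = 5:
  S[A,A] = ((2.3333)·(2.3333) + (-0.6667)·(-0.6667) + (-2.6667)·(-2.6667) + (1.3333)·(1.3333) + (-0.6667)·(-0.6667) + (0.3333)·(0.3333)) / 5 = 15.3333/5 = 3.0667
  S[A,B] = ((2.3333)·(-1) + (-0.6667)·(1) + (-2.6667)·(-5) + (1.3333)·(1) + (-0.6667)·(1) + (0.3333)·(3)) / 5 = 12/5 = 2.4
  S[B,B] = ((-1)·(-1) + (1)·(1) + (-5)·(-5) + (1)·(1) + (1)·(1) + (3)·(3)) / 5 = 38/5 = 7.6
  S = [[3.0667, 2.4],
 [2.4, 7.6]].

Step 3 — invert S. det(S) = 3.0667·7.6 - (2.4)² = 17.5467.
  S^{-1} = (1/det) · [[d, -b], [-b, a]] = [[0.4331, -0.1368],
 [-0.1368, 0.1748]].

Step 4 — quadratic form (x̄ - mu_0)^T · S^{-1} · (x̄ - mu_0):
  S^{-1} · (x̄ - mu_0) = (-0.304, -0.1672),
  (x̄ - mu_0)^T · [...] = (-1.3333)·(-0.304) + (-2)·(-0.1672) = 0.7396.

Step 5 — scale by n: T² = 6 · 0.7396 = 4.4377.

T² ≈ 4.4377


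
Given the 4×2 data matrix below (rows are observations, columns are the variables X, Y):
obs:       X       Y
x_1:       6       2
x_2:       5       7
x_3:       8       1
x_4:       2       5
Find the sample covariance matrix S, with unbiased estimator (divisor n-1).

Step 1 — column means:
  mean(X) = (6 + 5 + 8 + 2) / 4 = 21/4 = 5.25
  mean(Y) = (2 + 7 + 1 + 5) / 4 = 15/4 = 3.75

Step 2 — sample covariance S[i,j] = (1/(n-1)) · Σ_k (x_{k,i} - mean_i) · (x_{k,j} - mean_j), with n-1 = 3.
  S[X,X] = ((0.75)·(0.75) + (-0.25)·(-0.25) + (2.75)·(2.75) + (-3.25)·(-3.25)) / 3 = 18.75/3 = 6.25
  S[X,Y] = ((0.75)·(-1.75) + (-0.25)·(3.25) + (2.75)·(-2.75) + (-3.25)·(1.25)) / 3 = -13.75/3 = -4.5833
  S[Y,Y] = ((-1.75)·(-1.75) + (3.25)·(3.25) + (-2.75)·(-2.75) + (1.25)·(1.25)) / 3 = 22.75/3 = 7.5833

S is symmetric (S[j,i] = S[i,j]). Assembling:

S = [[6.25, -4.5833],
 [-4.5833, 7.5833]]


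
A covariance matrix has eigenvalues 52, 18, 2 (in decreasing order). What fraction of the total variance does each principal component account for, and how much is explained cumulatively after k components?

Step 1 — total variance = trace(Sigma) = Σ λ_i = 52 + 18 + 2 = 72.

Step 2 — fraction explained by component i = λ_i / Σ λ:
  PC1: 52/72 = 0.7222
  PC2: 18/72 = 0.25
  PC3: 2/72 = 0.0278

Step 3 — cumulative fraction after k components = (λ_1 + ... + λ_k) / Σ λ:
  k = 1: 52/72 = 0.7222
  k = 2: (52 + 18)/72 = 70/72 = 0.9722
  k = 3: (52 + 18 + 2)/72 = 72/72 = 1

Summary (fraction, with percent):

explained: PC1 0.7222 (72.22%), PC2 0.25 (25%), PC3 0.0278 (2.78%);  cumulative: 0.7222, 0.9722, 1


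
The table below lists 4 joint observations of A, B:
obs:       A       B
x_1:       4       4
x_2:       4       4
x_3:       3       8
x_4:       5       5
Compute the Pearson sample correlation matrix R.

Step 1 — column means:
  mean(A) = (4 + 4 + 3 + 5) / 4 = 16/4 = 4
  mean(B) = (4 + 4 + 8 + 5) / 4 = 21/4 = 5.25

Step 2 — sample variances and covariances s[i,j] = (1/(n-1)) · Σ_k (x_{k,i} - mean_i) · (x_{k,j} - mean_j), with n-1 = 3:
  s[A,A] = ((0)·(0) + (0)·(0) + (-1)·(-1) + (1)·(1)) / 3 = 2/3 = 0.6667
  s[A,B] = ((0)·(-1.25) + (0)·(-1.25) + (-1)·(2.75) + (1)·(-0.25)) / 3 = -3/3 = -1
  s[B,B] = ((-1.25)·(-1.25) + (-1.25)·(-1.25) + (2.75)·(2.75) + (-0.25)·(-0.25)) / 3 = 10.75/3 = 3.5833
  Sample standard deviations s_i = √(s[i,i]):
  s(A) = √(0.6667) = 0.8165
  s(B) = √(3.5833) = 1.893

Step 3 — r_{ij} = s_{ij} / (s_i · s_j):
  r[A,A] = 1 (diagonal).
  r[A,B] = -1 / (0.8165 · 1.893) = -1 / 1.5456 = -0.647
  r[B,B] = 1 (diagonal).

R is symmetric with unit diagonal. Assembling:

R = [[1, -0.647],
 [-0.647, 1]]


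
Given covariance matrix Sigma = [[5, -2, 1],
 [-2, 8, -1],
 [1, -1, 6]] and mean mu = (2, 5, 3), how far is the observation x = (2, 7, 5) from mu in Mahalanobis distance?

Step 1 — centre the observation: (x - mu) = (0, 2, 2).

Step 2 — invert Sigma (cofactor / det for 3×3, or solve directly):
  Sigma^{-1} = [[0.2271, 0.0531, -0.029],
 [0.0531, 0.1401, 0.0145],
 [-0.029, 0.0145, 0.1739]].

Step 3 — form the quadratic (x - mu)^T · Sigma^{-1} · (x - mu):
  Sigma^{-1} · (x - mu) = (0.0483, 0.3092, 0.3768).
  (x - mu)^T · [Sigma^{-1} · (x - mu)] = (0)·(0.0483) + (2)·(0.3092) + (2)·(0.3768) = 1.372.

Step 4 — take square root: d = √(1.372) ≈ 1.1713.

d(x, mu) = √(1.372) ≈ 1.1713


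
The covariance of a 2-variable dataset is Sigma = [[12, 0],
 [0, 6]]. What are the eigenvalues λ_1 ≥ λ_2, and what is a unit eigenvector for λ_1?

Step 1 — characteristic polynomial of 2×2 Sigma:
  det(Sigma - λI) = λ² - trace · λ + det = 0.
  trace = 12 + 6 = 18, det = 12·6 - (0)² = 72.
Step 2 — discriminant:
  Δ = trace² - 4·det = 324 - 288 = 36.
Step 3 — eigenvalues:
  λ = (trace ± √Δ)/2 = (18 ± 6)/2,
  λ_1 = 12,  λ_2 = 6.

Step 4 — unit eigenvector for λ_1: Sigma is diagonal, so its eigenvectors are the coordinate axes. λ_1 = 12 is the diagonal entry on the first coordinate axis, hence
  v_1 = (1, 0) (||v_1|| = 1).

λ_1 = 12,  λ_2 = 6;  v_1 ≈ (1, 0)


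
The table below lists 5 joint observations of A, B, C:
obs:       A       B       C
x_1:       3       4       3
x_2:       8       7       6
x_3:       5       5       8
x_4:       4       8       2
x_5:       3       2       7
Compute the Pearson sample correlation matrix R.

Step 1 — column means:
  mean(A) = (3 + 8 + 5 + 4 + 3) / 5 = 23/5 = 4.6
  mean(B) = (4 + 7 + 5 + 8 + 2) / 5 = 26/5 = 5.2
  mean(C) = (3 + 6 + 8 + 2 + 7) / 5 = 26/5 = 5.2

Step 2 — sample variances and covariances s[i,j] = (1/(n-1)) · Σ_k (x_{k,i} - mean_i) · (x_{k,j} - mean_j), with n-1 = 4:
  s[A,A] = ((-1.6)·(-1.6) + (3.4)·(3.4) + (0.4)·(0.4) + (-0.6)·(-0.6) + (-1.6)·(-1.6)) / 4 = 17.2/4 = 4.3
  s[A,B] = ((-1.6)·(-1.2) + (3.4)·(1.8) + (0.4)·(-0.2) + (-0.6)·(2.8) + (-1.6)·(-3.2)) / 4 = 11.4/4 = 2.85
  s[A,C] = ((-1.6)·(-2.2) + (3.4)·(0.8) + (0.4)·(2.8) + (-0.6)·(-3.2) + (-1.6)·(1.8)) / 4 = 6.4/4 = 1.6
  s[B,B] = ((-1.2)·(-1.2) + (1.8)·(1.8) + (-0.2)·(-0.2) + (2.8)·(2.8) + (-3.2)·(-3.2)) / 4 = 22.8/4 = 5.7
  s[B,C] = ((-1.2)·(-2.2) + (1.8)·(0.8) + (-0.2)·(2.8) + (2.8)·(-3.2) + (-3.2)·(1.8)) / 4 = -11.2/4 = -2.8
  s[C,C] = ((-2.2)·(-2.2) + (0.8)·(0.8) + (2.8)·(2.8) + (-3.2)·(-3.2) + (1.8)·(1.8)) / 4 = 26.8/4 = 6.7
  Sample standard deviations s_i = √(s[i,i]):
  s(A) = √(4.3) = 2.0736
  s(B) = √(5.7) = 2.3875
  s(C) = √(6.7) = 2.5884

Step 3 — r_{ij} = s_{ij} / (s_i · s_j):
  r[A,A] = 1 (diagonal).
  r[A,B] = 2.85 / (2.0736 · 2.3875) = 2.85 / 4.9508 = 0.5757
  r[A,C] = 1.6 / (2.0736 · 2.5884) = 1.6 / 5.3675 = 0.2981
  r[B,B] = 1 (diagonal).
  r[B,C] = -2.8 / (2.3875 · 2.5884) = -2.8 / 6.1798 = -0.4531
  r[C,C] = 1 (diagonal).

R is symmetric with unit diagonal. Assembling:

R = [[1, 0.5757, 0.2981],
 [0.5757, 1, -0.4531],
 [0.2981, -0.4531, 1]]


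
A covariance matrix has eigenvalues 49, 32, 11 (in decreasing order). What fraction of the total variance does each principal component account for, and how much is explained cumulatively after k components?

Step 1 — total variance = trace(Sigma) = Σ λ_i = 49 + 32 + 11 = 92.

Step 2 — fraction explained by component i = λ_i / Σ λ:
  PC1: 49/92 = 0.5326
  PC2: 32/92 = 0.3478
  PC3: 11/92 = 0.1196

Step 3 — cumulative fraction after k components = (λ_1 + ... + λ_k) / Σ λ:
  k = 1: 49/92 = 0.5326
  k = 2: (49 + 32)/92 = 81/92 = 0.8804
  k = 3: (49 + 32 + 11)/92 = 92/92 = 1

Summary (fraction, with percent):

explained: PC1 0.5326 (53.26%), PC2 0.3478 (34.78%), PC3 0.1196 (11.96%);  cumulative: 0.5326, 0.8804, 1


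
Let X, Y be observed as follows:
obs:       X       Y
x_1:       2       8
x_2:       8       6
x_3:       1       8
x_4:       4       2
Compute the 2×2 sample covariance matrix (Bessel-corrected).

Step 1 — column means:
  mean(X) = (2 + 8 + 1 + 4) / 4 = 15/4 = 3.75
  mean(Y) = (8 + 6 + 8 + 2) / 4 = 24/4 = 6

Step 2 — sample covariance S[i,j] = (1/(n-1)) · Σ_k (x_{k,i} - mean_i) · (x_{k,j} - mean_j), with n-1 = 3.
  S[X,X] = ((-1.75)·(-1.75) + (4.25)·(4.25) + (-2.75)·(-2.75) + (0.25)·(0.25)) / 3 = 28.75/3 = 9.5833
  S[X,Y] = ((-1.75)·(2) + (4.25)·(0) + (-2.75)·(2) + (0.25)·(-4)) / 3 = -10/3 = -3.3333
  S[Y,Y] = ((2)·(2) + (0)·(0) + (2)·(2) + (-4)·(-4)) / 3 = 24/3 = 8

S is symmetric (S[j,i] = S[i,j]). Assembling:

S = [[9.5833, -3.3333],
 [-3.3333, 8]]


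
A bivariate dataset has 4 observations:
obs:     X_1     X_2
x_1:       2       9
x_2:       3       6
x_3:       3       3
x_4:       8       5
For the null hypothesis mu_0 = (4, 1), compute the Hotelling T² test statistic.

Step 1 — sample mean vector:
  mean(X_1) = (2 + 3 + 3 + 8) / 4 = 16/4 = 4
  mean(X_2) = (9 + 6 + 3 + 5) / 4 = 23/4 = 5.75
  x̄ = (4, 5.75),  deviation x̄ - mu_0 = (4, 5.75) - (4, 1) = (0, 4.75).

Step 2 — sample covariance matrix, S[i,j] = (1/(n-1)) · Σ_k (x_{k,i} - mean_i) · (x_{k,j} - mean_j), divisor n-1 = 3:
  S[X_1,X_1] = ((-2)·(-2) + (-1)·(-1) + (-1)·(-1) + (4)·(4)) / 3 = 22/3 = 7.3333
  S[X_1,X_2] = ((-2)·(3.25) + (-1)·(0.25) + (-1)·(-2.75) + (4)·(-0.75)) / 3 = -7/3 = -2.3333
  S[X_2,X_2] = ((3.25)·(3.25) + (0.25)·(0.25) + (-2.75)·(-2.75) + (-0.75)·(-0.75)) / 3 = 18.75/3 = 6.25
  S = [[7.3333, -2.3333],
 [-2.3333, 6.25]].

Step 3 — invert S. det(S) = 7.3333·6.25 - (-2.3333)² = 40.3889.
  S^{-1} = (1/det) · [[d, -b], [-b, a]] = [[0.1547, 0.0578],
 [0.0578, 0.1816]].

Step 4 — quadratic form (x̄ - mu_0)^T · S^{-1} · (x̄ - mu_0):
  S^{-1} · (x̄ - mu_0) = (0.2744, 0.8624),
  (x̄ - mu_0)^T · [...] = (0)·(0.2744) + (4.75)·(0.8624) = 4.0966.

Step 5 — scale by n: T² = 4 · 4.0966 = 16.3865.

T² ≈ 16.3865


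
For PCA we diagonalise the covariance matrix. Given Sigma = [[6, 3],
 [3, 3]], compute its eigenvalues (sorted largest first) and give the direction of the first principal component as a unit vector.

Step 1 — characteristic polynomial of 2×2 Sigma:
  det(Sigma - λI) = λ² - trace · λ + det = 0.
  trace = 6 + 3 = 9, det = 6·3 - (3)² = 9.
Step 2 — discriminant:
  Δ = trace² - 4·det = 81 - 36 = 45.
Step 3 — eigenvalues:
  λ = (trace ± √Δ)/2 = (9 ± 6.7082)/2,
  λ_1 = 7.8541,  λ_2 = 1.1459.

Step 4 — unit eigenvector for λ_1: solve (Sigma - λ_1 I)v = 0. First row:
  (6 - 7.8541)·v_x + (3)·v_y = 0, i.e. (-1.8541)·v_x + (3)·v_y = 0,
  so v ∝ (b, λ_1 - a) = (3, 1.8541) = u.
  ||u|| = √((3)² + (1.8541)²) = √(12.4377) ≈ 3.5267,
  v_1 = u/||u|| ≈ (0.8507, 0.5257) (||v_1|| = 1).

λ_1 = 7.8541,  λ_2 = 1.1459;  v_1 ≈ (0.8507, 0.5257)


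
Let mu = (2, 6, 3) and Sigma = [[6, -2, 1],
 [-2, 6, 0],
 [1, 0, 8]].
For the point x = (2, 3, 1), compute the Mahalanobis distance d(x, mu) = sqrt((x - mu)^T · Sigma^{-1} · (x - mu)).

Step 1 — centre the observation: (x - mu) = (0, -3, -2).

Step 2 — invert Sigma (cofactor / det for 3×3, or solve directly):
  Sigma^{-1} = [[0.192, 0.064, -0.024],
 [0.064, 0.188, -0.008],
 [-0.024, -0.008, 0.128]].

Step 3 — form the quadratic (x - mu)^T · Sigma^{-1} · (x - mu):
  Sigma^{-1} · (x - mu) = (-0.144, -0.548, -0.232).
  (x - mu)^T · [Sigma^{-1} · (x - mu)] = (0)·(-0.144) + (-3)·(-0.548) + (-2)·(-0.232) = 2.108.

Step 4 — take square root: d = √(2.108) ≈ 1.4519.

d(x, mu) = √(2.108) ≈ 1.4519


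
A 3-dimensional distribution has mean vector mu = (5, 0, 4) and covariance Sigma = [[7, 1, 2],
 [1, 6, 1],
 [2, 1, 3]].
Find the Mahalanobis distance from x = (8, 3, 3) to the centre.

Step 1 — centre the observation: (x - mu) = (3, 3, -1).

Step 2 — invert Sigma (cofactor / det for 3×3, or solve directly):
  Sigma^{-1} = [[0.1771, -0.0104, -0.1146],
 [-0.0104, 0.1771, -0.0521],
 [-0.1146, -0.0521, 0.4271]].

Step 3 — form the quadratic (x - mu)^T · Sigma^{-1} · (x - mu):
  Sigma^{-1} · (x - mu) = (0.6146, 0.5521, -0.9271).
  (x - mu)^T · [Sigma^{-1} · (x - mu)] = (3)·(0.6146) + (3)·(0.5521) + (-1)·(-0.9271) = 4.4271.

Step 4 — take square root: d = √(4.4271) ≈ 2.1041.

d(x, mu) = √(4.4271) ≈ 2.1041


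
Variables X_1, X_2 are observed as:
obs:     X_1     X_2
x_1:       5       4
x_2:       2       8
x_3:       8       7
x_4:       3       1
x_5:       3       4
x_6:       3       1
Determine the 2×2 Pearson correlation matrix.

Step 1 — column means:
  mean(X_1) = (5 + 2 + 8 + 3 + 3 + 3) / 6 = 24/6 = 4
  mean(X_2) = (4 + 8 + 7 + 1 + 4 + 1) / 6 = 25/6 = 4.1667

Step 2 — sample variances and covariances s[i,j] = (1/(n-1)) · Σ_k (x_{k,i} - mean_i) · (x_{k,j} - mean_j), with n-1 = 5:
  s[X_1,X_1] = ((1)·(1) + (-2)·(-2) + (4)·(4) + (-1)·(-1) + (-1)·(-1) + (-1)·(-1)) / 5 = 24/5 = 4.8
  s[X_1,X_2] = ((1)·(-0.1667) + (-2)·(3.8333) + (4)·(2.8333) + (-1)·(-3.1667) + (-1)·(-0.1667) + (-1)·(-3.1667)) / 5 = 10/5 = 2
  s[X_2,X_2] = ((-0.1667)·(-0.1667) + (3.8333)·(3.8333) + (2.8333)·(2.8333) + (-3.1667)·(-3.1667) + (-0.1667)·(-0.1667) + (-3.1667)·(-3.1667)) / 5 = 42.8333/5 = 8.5667
  Sample standard deviations s_i = √(s[i,i]):
  s(X_1) = √(4.8) = 2.1909
  s(X_2) = √(8.5667) = 2.9269

Step 3 — r_{ij} = s_{ij} / (s_i · s_j):
  r[X_1,X_1] = 1 (diagonal).
  r[X_1,X_2] = 2 / (2.1909 · 2.9269) = 2 / 6.4125 = 0.3119
  r[X_2,X_2] = 1 (diagonal).

R is symmetric with unit diagonal. Assembling:

R = [[1, 0.3119],
 [0.3119, 1]]


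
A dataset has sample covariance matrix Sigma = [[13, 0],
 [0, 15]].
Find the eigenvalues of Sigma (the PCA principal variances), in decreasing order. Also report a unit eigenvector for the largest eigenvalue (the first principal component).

Step 1 — characteristic polynomial of 2×2 Sigma:
  det(Sigma - λI) = λ² - trace · λ + det = 0.
  trace = 13 + 15 = 28, det = 13·15 - (0)² = 195.
Step 2 — discriminant:
  Δ = trace² - 4·det = 784 - 780 = 4.
Step 3 — eigenvalues:
  λ = (trace ± √Δ)/2 = (28 ± 2)/2,
  λ_1 = 15,  λ_2 = 13.

Step 4 — unit eigenvector for λ_1: Sigma is diagonal, so its eigenvectors are the coordinate axes. λ_1 = 15 is the diagonal entry on the second coordinate axis, hence
  v_1 = (0, 1) (||v_1|| = 1).

λ_1 = 15,  λ_2 = 13;  v_1 ≈ (0, 1)


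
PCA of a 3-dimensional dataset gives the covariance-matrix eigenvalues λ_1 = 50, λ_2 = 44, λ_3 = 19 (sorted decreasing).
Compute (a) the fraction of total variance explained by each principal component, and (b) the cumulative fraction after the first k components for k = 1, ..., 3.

Step 1 — total variance = trace(Sigma) = Σ λ_i = 50 + 44 + 19 = 113.

Step 2 — fraction explained by component i = λ_i / Σ λ:
  PC1: 50/113 = 0.4425
  PC2: 44/113 = 0.3894
  PC3: 19/113 = 0.1681

Step 3 — cumulative fraction after k components = (λ_1 + ... + λ_k) / Σ λ:
  k = 1: 50/113 = 0.4425
  k = 2: (50 + 44)/113 = 94/113 = 0.8319
  k = 3: (50 + 44 + 19)/113 = 113/113 = 1

Summary (fraction, with percent):

explained: PC1 0.4425 (44.25%), PC2 0.3894 (38.94%), PC3 0.1681 (16.81%);  cumulative: 0.4425, 0.8319, 1


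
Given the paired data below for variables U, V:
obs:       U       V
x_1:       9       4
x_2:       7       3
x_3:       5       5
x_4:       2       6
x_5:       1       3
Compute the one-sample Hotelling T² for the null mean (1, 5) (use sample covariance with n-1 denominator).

Step 1 — sample mean vector:
  mean(U) = (9 + 7 + 5 + 2 + 1) / 5 = 24/5 = 4.8
  mean(V) = (4 + 3 + 5 + 6 + 3) / 5 = 21/5 = 4.2
  x̄ = (4.8, 4.2),  deviation x̄ - mu_0 = (4.8, 4.2) - (1, 5) = (3.8, -0.8).

Step 2 — sample covariance matrix, S[i,j] = (1/(n-1)) · Σ_k (x_{k,i} - mean_i) · (x_{k,j} - mean_j), divisor n-1 = 4:
  S[U,U] = ((4.2)·(4.2) + (2.2)·(2.2) + (0.2)·(0.2) + (-2.8)·(-2.8) + (-3.8)·(-3.8)) / 4 = 44.8/4 = 11.2
  S[U,V] = ((4.2)·(-0.2) + (2.2)·(-1.2) + (0.2)·(0.8) + (-2.8)·(1.8) + (-3.8)·(-1.2)) / 4 = -3.8/4 = -0.95
  S[V,V] = ((-0.2)·(-0.2) + (-1.2)·(-1.2) + (0.8)·(0.8) + (1.8)·(1.8) + (-1.2)·(-1.2)) / 4 = 6.8/4 = 1.7
  S = [[11.2, -0.95],
 [-0.95, 1.7]].

Step 3 — invert S. det(S) = 11.2·1.7 - (-0.95)² = 18.1375.
  S^{-1} = (1/det) · [[d, -b], [-b, a]] = [[0.0937, 0.0524],
 [0.0524, 0.6175]].

Step 4 — quadratic form (x̄ - mu_0)^T · S^{-1} · (x̄ - mu_0):
  S^{-1} · (x̄ - mu_0) = (0.3143, -0.295),
  (x̄ - mu_0)^T · [...] = (3.8)·(0.3143) + (-0.8)·(-0.295) = 1.4302.

Step 5 — scale by n: T² = 5 · 1.4302 = 7.1509.

T² ≈ 7.1509
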